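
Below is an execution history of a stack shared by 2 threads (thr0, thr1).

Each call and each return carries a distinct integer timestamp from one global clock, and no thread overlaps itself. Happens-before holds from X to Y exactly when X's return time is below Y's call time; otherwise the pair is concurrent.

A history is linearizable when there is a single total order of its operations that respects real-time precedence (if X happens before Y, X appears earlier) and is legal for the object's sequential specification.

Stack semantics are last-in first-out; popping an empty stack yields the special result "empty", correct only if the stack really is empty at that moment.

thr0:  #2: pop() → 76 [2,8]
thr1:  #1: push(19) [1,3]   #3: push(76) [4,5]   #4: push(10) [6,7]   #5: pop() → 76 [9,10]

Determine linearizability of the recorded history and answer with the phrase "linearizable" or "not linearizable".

through event 9 a valid linearization exists; event 10 (#5 responding at time 10) ends that
5 completed operations, 4 real-time-consistent orders — every stack replay fails
sample order #1, #2, #3, #4, #5 stalls at step 2 — #2 pop() → 76 has no legal effect
sample order #1, #3, #2, #4, #5 stalls at step 5 — #5 pop() → 76 has no legal effect

not linearizable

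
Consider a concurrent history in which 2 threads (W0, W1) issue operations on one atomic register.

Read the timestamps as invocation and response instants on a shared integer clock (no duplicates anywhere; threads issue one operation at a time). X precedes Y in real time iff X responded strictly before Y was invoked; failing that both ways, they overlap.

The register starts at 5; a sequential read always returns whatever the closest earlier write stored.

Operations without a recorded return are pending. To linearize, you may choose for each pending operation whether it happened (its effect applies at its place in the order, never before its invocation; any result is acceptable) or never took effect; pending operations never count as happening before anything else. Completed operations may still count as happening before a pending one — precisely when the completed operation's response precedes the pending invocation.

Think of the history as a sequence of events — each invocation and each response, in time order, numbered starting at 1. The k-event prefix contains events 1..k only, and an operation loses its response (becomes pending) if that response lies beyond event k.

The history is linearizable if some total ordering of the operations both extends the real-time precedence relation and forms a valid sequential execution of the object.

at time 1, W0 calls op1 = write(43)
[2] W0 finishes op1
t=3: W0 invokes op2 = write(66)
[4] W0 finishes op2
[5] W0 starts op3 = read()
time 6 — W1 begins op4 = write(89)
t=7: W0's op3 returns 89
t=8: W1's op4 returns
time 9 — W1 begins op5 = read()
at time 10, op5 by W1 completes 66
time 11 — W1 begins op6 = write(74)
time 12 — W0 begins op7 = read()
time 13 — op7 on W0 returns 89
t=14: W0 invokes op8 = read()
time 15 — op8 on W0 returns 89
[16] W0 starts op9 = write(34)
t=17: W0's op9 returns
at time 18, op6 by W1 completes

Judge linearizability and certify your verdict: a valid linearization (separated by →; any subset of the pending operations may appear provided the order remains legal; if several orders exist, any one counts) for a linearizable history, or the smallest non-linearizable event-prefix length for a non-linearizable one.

not linearizable — minimal violating prefix: 10 events

events 1..9 are fine; event 10 — the response of op5 at time 10 — makes the prefix non-linearizable
5 completed operations, 2 real-time-consistent orders — every atomic register replay fails
e.g. op1, op2, op3, op4, op5: illegal at step 3, since op3 read() → 89 cannot apply there
e.g. op1, op2, op4, op3, op5: illegal at step 5, since op5 read() → 66 cannot apply there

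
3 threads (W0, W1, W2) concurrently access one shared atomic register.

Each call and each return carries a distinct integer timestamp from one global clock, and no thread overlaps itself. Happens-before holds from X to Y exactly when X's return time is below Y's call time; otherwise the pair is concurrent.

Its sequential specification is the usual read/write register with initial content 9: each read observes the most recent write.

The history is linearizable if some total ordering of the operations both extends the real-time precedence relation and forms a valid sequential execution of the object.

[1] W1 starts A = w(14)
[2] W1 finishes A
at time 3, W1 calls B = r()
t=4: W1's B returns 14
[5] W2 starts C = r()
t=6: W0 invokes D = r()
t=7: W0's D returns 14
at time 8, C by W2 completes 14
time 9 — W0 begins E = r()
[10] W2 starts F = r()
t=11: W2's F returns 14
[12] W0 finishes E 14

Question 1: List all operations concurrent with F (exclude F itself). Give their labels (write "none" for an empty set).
Answer: E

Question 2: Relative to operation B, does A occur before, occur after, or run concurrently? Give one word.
Answer: before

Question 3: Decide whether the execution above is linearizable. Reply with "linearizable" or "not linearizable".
linearizable

a witness: A, B, C, D, E, F
step 1: A w(14) — value 14
step 2: B r() → 14 — value 14
step 3: C r() → 14 — value 14
step 4: D r() → 14 — value 14
step 5: E r() → 14 — value 14
step 6: F r() → 14 — value 14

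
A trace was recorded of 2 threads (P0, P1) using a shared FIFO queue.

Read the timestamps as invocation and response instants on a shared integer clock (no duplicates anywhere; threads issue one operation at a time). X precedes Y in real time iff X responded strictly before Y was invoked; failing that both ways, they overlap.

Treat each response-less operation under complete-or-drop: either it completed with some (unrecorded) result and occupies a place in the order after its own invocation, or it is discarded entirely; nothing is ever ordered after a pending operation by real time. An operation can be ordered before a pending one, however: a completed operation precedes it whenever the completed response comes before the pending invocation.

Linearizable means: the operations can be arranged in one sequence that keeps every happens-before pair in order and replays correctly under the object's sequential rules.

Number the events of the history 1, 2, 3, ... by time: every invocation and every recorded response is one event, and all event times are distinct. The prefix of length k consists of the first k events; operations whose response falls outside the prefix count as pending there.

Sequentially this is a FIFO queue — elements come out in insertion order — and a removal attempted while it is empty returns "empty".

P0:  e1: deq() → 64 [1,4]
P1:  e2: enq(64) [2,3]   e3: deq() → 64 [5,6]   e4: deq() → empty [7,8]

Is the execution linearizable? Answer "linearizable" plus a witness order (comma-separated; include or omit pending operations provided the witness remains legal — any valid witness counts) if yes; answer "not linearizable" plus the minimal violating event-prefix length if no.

not linearizable — minimal violating prefix: 6 events

the violation lands at event 6, e3's response at time 6: events 1..5 linearize, events 1..6 do not
no legal order exists: 2 real-time-consistent candidates over 3 completed FIFO queue operations, all rejected
take e1, e2, e3: step 1 already fails, because e1 deq() → 64 cannot occur there
take e2, e1, e3: step 3 already fails, because e3 deq() → 64 cannot occur there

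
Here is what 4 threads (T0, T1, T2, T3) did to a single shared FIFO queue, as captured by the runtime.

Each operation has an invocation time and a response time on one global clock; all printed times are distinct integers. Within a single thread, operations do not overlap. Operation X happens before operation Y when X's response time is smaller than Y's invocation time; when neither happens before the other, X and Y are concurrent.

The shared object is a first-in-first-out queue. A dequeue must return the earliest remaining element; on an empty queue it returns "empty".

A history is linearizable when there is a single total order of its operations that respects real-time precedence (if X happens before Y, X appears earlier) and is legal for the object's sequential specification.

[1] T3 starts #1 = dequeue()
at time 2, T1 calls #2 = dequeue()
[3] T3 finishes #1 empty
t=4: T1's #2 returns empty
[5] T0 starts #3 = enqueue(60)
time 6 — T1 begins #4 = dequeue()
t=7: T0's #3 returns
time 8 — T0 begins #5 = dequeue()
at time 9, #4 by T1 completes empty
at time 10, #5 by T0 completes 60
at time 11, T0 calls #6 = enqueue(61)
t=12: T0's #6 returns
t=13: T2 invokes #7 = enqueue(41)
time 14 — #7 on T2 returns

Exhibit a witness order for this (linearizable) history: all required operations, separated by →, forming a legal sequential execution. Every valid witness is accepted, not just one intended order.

#1 → #2 → #3 → #5 → #4 → #6 → #7

step 1: #1 dequeue() → empty — queue <>
step 2: #2 dequeue() → empty — queue <>
step 3: #3 enqueue(60) — queue <60>
step 4: #5 dequeue() → 60 — queue <>
step 5: #4 dequeue() → empty — queue <>
step 6: #6 enqueue(61) — queue <61>
step 7: #7 enqueue(41) — queue <61,41>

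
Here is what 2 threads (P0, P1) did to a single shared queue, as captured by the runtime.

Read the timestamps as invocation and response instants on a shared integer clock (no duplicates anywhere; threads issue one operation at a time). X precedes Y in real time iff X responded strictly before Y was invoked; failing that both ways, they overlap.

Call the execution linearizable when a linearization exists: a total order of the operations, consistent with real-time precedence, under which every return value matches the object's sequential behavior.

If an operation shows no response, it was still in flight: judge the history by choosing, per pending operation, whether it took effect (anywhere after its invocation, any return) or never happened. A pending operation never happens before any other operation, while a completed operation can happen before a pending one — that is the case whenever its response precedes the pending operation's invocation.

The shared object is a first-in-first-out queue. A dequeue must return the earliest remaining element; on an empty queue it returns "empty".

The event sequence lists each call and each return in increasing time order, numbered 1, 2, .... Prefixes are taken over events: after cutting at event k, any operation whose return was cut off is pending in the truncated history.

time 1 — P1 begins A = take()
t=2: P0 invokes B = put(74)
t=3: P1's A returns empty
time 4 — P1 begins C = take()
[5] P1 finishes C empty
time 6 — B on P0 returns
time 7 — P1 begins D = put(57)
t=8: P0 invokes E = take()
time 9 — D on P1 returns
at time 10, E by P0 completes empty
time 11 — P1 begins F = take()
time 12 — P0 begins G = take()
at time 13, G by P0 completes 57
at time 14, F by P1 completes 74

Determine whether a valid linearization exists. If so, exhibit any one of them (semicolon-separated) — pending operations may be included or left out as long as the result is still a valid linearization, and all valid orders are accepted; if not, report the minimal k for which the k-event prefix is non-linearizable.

events 1..9 are fine; event 10 — the response of E at time 10 — makes the prefix non-linearizable
every one of the 6 real-time-consistent orders over 5 completed queue ops fails the sequential spec
for example A, B, C, D, E fails at step 3: C take() → empty is not legal there
for example A, B, C, E, D fails at step 3: C take() → empty is not legal there

not linearizable — minimal violating prefix: 10 events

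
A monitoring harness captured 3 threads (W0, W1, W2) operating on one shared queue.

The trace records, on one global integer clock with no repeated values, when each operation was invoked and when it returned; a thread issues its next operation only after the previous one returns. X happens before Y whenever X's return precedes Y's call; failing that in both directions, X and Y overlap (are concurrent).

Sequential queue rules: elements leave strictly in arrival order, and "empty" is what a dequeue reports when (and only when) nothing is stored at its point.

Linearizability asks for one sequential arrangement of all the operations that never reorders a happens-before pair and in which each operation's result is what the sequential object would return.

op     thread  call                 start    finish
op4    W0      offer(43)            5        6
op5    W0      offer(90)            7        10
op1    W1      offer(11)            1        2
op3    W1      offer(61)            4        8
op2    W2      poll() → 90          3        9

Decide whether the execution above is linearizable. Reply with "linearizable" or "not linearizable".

not linearizable

cut after 8 events: linearizable; cut after 9 events (op2 responds, time 9): not linearizable
6 orders of the 4 completed queue ops respect real time; none is legal
no completion choice of the 1 pending operation (op5) rescues it — every subset was tried
one such order, op1, op2, op3, op4 (pending dropped), breaks at step 2 where op2 poll() → 90 is illegal
one such order, op1, op2, op4, op3 (pending dropped), breaks at step 2 where op2 poll() → 90 is illegal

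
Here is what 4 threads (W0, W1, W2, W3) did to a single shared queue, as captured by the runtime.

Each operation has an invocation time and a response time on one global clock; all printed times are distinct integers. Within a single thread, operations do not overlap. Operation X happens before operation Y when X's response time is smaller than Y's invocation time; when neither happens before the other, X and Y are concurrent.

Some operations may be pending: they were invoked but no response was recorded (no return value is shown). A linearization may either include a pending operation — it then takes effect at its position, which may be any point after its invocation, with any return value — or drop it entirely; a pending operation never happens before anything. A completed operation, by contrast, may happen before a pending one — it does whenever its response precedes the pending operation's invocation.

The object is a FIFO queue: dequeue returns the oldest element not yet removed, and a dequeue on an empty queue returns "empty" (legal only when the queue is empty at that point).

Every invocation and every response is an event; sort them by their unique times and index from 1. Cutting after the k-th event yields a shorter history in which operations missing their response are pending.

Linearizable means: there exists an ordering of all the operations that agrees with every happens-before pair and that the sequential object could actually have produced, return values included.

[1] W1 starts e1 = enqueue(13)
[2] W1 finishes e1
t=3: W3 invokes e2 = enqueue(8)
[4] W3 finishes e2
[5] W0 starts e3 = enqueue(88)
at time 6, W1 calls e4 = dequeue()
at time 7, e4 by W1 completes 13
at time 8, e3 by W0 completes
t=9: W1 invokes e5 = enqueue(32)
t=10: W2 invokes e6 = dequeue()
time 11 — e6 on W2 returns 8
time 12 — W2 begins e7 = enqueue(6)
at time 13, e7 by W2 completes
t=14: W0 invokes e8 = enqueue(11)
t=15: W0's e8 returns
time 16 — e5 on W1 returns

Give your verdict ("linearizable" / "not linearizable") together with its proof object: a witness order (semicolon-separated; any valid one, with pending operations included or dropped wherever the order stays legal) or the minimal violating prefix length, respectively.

linearizable — witness: e1; e2; e3; e4; e5; e6; e7; e8

1. e1 enqueue(13), leaving queue <13>
2. e2 enqueue(8), leaving queue <13,8>
3. e3 enqueue(88), leaving queue <13,8,88>
4. e4 dequeue() → 13, leaving queue <8,88>
5. e5 enqueue(32), leaving queue <8,88,32>
6. e6 dequeue() → 8, leaving queue <88,32>
7. e7 enqueue(6), leaving queue <88,32,6>
8. e8 enqueue(11), leaving queue <88,32,6,11>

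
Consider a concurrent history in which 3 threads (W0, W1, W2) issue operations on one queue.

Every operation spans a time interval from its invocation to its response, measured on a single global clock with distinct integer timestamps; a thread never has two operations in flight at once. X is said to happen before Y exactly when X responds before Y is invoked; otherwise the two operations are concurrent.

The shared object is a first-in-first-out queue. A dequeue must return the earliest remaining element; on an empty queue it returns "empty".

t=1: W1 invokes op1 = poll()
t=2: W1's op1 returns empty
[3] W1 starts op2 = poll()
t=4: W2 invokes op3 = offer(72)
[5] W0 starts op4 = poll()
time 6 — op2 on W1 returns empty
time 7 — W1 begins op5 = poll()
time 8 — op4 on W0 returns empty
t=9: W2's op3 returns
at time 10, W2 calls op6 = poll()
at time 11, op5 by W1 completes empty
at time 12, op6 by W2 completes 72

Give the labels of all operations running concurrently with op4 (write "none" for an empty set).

concurrent with op4 ([5,8]): every op whose interval crosses 5..8
op1 [1,2]: before
op2 [3,6]: concurrent
op3 [4,9]: concurrent
op5 [7,11]: concurrent
op6 [10,12]: after

op2, op3, op5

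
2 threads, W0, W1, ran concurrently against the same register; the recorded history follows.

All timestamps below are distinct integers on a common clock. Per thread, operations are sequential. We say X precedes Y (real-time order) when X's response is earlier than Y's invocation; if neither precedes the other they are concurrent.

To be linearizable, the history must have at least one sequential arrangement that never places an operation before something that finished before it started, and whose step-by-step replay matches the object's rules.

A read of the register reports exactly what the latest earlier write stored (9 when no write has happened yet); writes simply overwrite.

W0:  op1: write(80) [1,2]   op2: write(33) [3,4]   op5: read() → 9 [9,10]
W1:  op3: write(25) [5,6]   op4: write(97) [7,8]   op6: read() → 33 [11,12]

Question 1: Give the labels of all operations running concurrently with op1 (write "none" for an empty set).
overlap test against op1 [1,2]: concurrent iff the interval meets 1..2
op2 [3,4]: after
op3 [5,6]: after
op4 [7,8]: after
op5 [9,10]: after
op6 [11,12]: after

none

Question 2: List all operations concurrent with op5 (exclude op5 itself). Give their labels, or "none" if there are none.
op5 runs from 9 to 10; window-overlapping ops are concurrent
op1 [1,2]: before
op2 [3,4]: before
op3 [5,6]: before
op4 [7,8]: before
op6 [11,12]: after

none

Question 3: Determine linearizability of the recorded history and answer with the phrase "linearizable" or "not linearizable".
already the first 10 events (up to op5's response at time 10) admit no linearization; the first 9 still do
one real-time candidate order over the 5 completed operations — the register replay rejects it
one such order, op1, op2, op3, op4, op5, breaks at step 5 where op5 read() → 9 is illegal

not linearizable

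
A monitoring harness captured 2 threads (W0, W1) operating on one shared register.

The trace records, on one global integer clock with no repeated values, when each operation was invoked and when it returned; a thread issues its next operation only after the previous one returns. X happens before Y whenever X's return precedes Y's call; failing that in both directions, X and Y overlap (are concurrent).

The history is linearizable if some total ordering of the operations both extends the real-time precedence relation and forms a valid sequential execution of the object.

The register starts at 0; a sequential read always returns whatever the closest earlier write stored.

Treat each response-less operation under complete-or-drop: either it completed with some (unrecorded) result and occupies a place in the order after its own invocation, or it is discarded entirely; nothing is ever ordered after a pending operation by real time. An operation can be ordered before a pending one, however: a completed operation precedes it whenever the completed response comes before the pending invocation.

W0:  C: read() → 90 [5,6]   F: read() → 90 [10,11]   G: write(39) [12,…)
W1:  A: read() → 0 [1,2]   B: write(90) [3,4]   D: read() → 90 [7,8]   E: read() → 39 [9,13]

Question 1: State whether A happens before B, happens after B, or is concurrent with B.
before

A spans [1,2], B spans [3,4]
resp(A)=2 < inv(B)=3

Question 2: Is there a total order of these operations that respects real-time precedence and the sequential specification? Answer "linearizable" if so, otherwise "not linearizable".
linearizable

one valid linearization: A, B, C, D, F, G, E
after step 1 (A read() → 0): value 0
after step 2 (B write(90)): value 90
after step 3 (C read() → 90): value 90
after step 4 (D read() → 90): value 90
after step 5 (F read() → 90): value 90
after step 6 (G write(39) (pending, included)): value 39
after step 7 (E read() → 39): value 39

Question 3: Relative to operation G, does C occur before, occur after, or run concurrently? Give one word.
before

C spans [5,6], G spans [12,…)
resp(C)=6 < inv(G)=12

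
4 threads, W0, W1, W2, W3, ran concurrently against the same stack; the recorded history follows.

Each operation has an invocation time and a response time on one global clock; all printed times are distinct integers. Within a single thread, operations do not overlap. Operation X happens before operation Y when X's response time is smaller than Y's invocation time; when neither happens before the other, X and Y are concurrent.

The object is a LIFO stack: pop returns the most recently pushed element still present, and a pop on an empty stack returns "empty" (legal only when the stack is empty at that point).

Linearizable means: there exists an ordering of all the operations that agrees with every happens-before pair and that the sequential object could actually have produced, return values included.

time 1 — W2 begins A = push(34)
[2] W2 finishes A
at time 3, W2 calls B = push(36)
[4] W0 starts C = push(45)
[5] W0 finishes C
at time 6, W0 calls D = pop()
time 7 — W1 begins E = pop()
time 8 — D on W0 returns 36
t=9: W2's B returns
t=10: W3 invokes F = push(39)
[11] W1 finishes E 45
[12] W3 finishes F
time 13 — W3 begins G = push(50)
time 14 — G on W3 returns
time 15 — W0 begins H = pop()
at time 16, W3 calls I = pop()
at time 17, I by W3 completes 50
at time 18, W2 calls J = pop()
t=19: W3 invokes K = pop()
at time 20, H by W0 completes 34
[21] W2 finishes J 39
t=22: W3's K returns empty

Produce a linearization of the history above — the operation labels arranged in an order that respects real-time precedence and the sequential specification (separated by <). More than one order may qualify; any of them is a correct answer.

A < B < C < E < D < F < G < I < J < H < K

1. A push(34), leaving stack <34>
2. B push(36), leaving stack <34,36>
3. C push(45), leaving stack <34,36,45>
4. E pop() → 45, leaving stack <34,36>
5. D pop() → 36, leaving stack <34>
6. F push(39), leaving stack <34,39>
7. G push(50), leaving stack <34,39,50>
8. I pop() → 50, leaving stack <34,39>
9. J pop() → 39, leaving stack <34>
10. H pop() → 34, leaving stack <>
11. K pop() → empty, leaving stack <>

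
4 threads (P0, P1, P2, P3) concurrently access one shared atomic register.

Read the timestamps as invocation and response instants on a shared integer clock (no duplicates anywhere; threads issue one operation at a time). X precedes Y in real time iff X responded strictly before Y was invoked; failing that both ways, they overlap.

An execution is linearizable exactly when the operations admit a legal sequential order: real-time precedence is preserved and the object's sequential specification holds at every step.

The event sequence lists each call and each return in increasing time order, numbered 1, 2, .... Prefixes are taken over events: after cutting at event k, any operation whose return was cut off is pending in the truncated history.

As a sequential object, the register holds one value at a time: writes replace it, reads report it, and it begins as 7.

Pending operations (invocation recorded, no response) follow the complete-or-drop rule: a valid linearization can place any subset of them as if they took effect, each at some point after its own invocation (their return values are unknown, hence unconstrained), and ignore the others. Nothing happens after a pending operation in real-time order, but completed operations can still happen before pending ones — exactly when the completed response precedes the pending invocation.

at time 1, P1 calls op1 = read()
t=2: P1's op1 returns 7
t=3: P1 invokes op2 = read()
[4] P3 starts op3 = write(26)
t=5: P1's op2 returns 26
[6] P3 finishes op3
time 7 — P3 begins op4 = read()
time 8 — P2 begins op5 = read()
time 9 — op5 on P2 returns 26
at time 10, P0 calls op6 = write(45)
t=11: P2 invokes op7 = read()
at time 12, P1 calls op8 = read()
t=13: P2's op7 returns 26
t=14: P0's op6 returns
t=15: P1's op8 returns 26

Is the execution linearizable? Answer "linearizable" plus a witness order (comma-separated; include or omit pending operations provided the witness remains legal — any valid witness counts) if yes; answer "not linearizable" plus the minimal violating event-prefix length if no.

step 1: op1 read() → 7 — value 7
step 2: op3 write(26) — value 26
step 3: op2 read() → 26 — value 26
step 4: op4 read() (pending, included) — value 26
step 5: op5 read() → 26 — value 26
step 6: op7 read() → 26 — value 26
step 7: op8 read() → 26 — value 26
step 8: op6 write(45) — value 45

linearizable — witness: op1, op3, op2, op4, op5, op7, op8, op6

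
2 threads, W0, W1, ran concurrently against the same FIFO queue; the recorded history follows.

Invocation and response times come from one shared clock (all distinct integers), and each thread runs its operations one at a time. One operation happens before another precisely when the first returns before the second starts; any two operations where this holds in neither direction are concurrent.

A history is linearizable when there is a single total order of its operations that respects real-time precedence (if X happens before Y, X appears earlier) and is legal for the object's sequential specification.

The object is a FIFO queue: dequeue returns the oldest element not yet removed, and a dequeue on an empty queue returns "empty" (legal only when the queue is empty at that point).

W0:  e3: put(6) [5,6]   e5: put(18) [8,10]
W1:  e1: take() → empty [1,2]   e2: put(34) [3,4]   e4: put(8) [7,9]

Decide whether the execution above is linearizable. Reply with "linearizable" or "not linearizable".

a witness: e1, e2, e3, e4, e5
step 1: e1 take() → empty — queue <>
step 2: e2 put(34) — queue <34>
step 3: e3 put(6) — queue <34,6>
step 4: e4 put(8) — queue <34,6,8>
step 5: e5 put(18) — queue <34,6,8,18>

linearizable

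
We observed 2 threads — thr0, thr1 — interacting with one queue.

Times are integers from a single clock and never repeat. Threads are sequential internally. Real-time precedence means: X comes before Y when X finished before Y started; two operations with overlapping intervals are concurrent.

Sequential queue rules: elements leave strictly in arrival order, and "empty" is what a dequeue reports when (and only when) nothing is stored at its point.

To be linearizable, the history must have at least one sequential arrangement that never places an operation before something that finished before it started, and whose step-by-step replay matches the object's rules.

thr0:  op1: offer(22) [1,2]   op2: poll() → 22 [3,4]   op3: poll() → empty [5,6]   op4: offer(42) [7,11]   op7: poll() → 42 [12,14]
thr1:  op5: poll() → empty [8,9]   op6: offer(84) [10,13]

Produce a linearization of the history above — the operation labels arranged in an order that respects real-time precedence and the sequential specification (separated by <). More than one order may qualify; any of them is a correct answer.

op1 < op2 < op3 < op5 < op4 < op6 < op7

step 1: op1 offer(22) — queue <22>
step 2: op2 poll() → 22 — queue <>
step 3: op3 poll() → empty — queue <>
step 4: op5 poll() → empty — queue <>
step 5: op4 offer(42) — queue <42>
step 6: op6 offer(84) — queue <42,84>
step 7: op7 poll() → 42 — queue <84>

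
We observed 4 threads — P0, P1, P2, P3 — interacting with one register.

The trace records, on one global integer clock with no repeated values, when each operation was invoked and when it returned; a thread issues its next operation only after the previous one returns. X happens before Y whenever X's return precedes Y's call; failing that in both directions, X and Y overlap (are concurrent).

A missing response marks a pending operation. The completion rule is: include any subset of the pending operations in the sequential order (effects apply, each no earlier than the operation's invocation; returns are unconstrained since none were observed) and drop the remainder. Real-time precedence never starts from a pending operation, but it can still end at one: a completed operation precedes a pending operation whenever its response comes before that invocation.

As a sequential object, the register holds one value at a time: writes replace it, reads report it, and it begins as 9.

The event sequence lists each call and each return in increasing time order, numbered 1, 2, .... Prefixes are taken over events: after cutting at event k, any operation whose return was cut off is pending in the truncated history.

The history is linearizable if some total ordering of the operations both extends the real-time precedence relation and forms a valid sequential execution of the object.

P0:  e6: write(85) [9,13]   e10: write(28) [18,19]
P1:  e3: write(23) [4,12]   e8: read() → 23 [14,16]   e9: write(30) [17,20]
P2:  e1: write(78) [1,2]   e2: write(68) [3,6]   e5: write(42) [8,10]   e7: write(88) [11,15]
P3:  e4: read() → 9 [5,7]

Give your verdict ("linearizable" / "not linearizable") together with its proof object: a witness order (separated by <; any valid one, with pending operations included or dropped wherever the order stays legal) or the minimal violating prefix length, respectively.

prefix check: 1..6 passes, 1..7 fails once e4's time-7 response joins
the 3 completed operations admit 2 real-time orders; each fails the register replay
no completion choice of the 1 pending operation (e3) rescues it — every subset was tried
take e1, e2, e4 (pending dropped): step 3 already fails, because e4 read() → 9 cannot occur there
take e1, e4, e2 (pending dropped): step 2 already fails, because e4 read() → 9 cannot occur there

not linearizable — minimal violating prefix: 7 events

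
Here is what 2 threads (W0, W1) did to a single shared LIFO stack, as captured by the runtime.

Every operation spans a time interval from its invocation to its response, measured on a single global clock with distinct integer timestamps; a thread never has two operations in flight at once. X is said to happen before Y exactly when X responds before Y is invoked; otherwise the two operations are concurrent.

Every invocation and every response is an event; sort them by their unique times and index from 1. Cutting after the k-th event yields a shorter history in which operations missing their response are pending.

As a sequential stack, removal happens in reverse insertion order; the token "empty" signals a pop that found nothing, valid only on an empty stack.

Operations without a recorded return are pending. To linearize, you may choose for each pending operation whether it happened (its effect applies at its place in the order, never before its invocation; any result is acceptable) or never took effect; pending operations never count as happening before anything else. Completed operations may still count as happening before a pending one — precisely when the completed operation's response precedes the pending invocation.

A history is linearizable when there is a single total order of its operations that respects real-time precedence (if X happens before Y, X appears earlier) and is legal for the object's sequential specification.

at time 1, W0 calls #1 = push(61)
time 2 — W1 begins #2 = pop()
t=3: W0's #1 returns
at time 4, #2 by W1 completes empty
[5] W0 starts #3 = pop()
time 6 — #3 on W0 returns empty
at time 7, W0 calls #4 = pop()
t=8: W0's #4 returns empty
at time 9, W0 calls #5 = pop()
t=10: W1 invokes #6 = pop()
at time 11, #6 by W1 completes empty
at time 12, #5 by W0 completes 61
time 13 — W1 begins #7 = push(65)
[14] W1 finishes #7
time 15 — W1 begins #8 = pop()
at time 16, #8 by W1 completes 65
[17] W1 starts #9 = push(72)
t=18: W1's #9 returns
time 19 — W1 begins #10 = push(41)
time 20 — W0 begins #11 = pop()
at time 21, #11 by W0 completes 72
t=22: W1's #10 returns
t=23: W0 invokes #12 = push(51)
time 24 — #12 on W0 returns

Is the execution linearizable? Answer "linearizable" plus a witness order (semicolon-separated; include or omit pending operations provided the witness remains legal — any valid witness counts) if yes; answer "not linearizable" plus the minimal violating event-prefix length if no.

not linearizable — minimal violating prefix: 6 events

prefix check: 1..5 passes, 1..6 fails once #3's time-6 response joins
checked exhaustively: 2 real-time-consistent orders of 3 completed operations, zero legal LIFO stack replays
one such order, #1, #2, #3, breaks at step 2 where #2 pop() → empty is illegal
one such order, #2, #1, #3, breaks at step 3 where #3 pop() → empty is illegal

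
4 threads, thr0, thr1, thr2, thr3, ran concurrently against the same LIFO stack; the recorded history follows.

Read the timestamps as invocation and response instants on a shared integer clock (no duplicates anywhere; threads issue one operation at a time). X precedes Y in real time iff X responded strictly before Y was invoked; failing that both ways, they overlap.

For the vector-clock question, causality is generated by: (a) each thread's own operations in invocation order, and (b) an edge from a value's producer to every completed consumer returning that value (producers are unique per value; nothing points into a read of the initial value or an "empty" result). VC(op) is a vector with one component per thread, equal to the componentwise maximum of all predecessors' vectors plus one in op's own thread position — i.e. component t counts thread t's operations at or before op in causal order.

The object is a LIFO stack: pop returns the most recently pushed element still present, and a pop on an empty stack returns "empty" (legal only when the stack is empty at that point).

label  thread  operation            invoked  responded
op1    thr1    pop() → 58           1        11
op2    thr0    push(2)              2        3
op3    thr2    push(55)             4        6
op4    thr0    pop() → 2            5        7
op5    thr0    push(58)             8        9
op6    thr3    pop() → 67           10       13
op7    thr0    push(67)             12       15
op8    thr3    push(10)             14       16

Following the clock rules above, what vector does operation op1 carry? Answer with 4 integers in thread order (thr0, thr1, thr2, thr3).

VC(op3, invoked at 4): no causal predecessors; +1 on thr2 → (0, 0, 1, 0)
VC(op2, invoked at 2): no causal predecessors; +1 on thr0 → (1, 0, 0, 0)
op4, invoked 5, takes VC(op2)=(1, 0, 0, 0) under max, adds 1 for thr0 → (2, 0, 0, 0)
op5, invoked 8, takes VC(op4)=(2, 0, 0, 0) under max, adds 1 for thr0 → (3, 0, 0, 0)
op1, invoked 1, takes VC(op5)=(3, 0, 0, 0) under max, adds 1 for thr1 → (3, 1, 0, 0)
op7, invoked 12, takes VC(op5)=(3, 0, 0, 0) under max, adds 1 for thr0 → (4, 0, 0, 0)
op6, invoked 10, takes VC(op7)=(4, 0, 0, 0) under max, adds 1 for thr3 → (4, 0, 0, 1)
op8, invoked 14, takes VC(op6)=(4, 0, 0, 1) under max, adds 1 for thr3 → (4, 0, 0, 2)
target: VC(op1) = (3, 1, 0, 0)

(3, 1, 0, 0)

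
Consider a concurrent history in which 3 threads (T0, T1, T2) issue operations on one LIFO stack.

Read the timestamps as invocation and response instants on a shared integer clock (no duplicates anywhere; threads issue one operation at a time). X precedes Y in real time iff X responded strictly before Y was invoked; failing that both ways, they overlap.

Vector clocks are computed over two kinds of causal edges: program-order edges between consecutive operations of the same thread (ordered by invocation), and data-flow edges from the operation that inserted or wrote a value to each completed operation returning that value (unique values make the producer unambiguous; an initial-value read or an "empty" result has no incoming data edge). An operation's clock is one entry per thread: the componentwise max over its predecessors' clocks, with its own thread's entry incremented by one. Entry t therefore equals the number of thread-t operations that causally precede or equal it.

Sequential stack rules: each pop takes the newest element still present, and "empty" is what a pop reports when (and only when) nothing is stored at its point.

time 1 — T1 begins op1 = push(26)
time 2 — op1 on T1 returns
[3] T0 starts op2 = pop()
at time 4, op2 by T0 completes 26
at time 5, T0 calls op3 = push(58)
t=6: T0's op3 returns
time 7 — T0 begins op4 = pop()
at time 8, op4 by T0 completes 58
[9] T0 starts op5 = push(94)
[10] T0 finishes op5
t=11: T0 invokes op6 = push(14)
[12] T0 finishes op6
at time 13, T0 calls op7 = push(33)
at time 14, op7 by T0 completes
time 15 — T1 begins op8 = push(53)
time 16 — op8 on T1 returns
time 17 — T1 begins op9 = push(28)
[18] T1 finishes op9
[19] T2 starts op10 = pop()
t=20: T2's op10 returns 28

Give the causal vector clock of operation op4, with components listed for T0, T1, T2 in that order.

root op op1, invoked 1: fresh clock plus T1's own tick → (0, 1, 0)
op8 (invocation 15): componentwise max over VC(op1)=(0, 1, 0), +1 at T1, giving (0, 2, 0)
op2 (invocation 3): componentwise max over VC(op1)=(0, 1, 0), +1 at T0, giving (1, 1, 0)
op9 (invocation 17): componentwise max over VC(op8)=(0, 2, 0), +1 at T1, giving (0, 3, 0)
op3 (invocation 5): componentwise max over VC(op2)=(1, 1, 0), +1 at T0, giving (2, 1, 0)
op10 (invocation 19): componentwise max over VC(op9)=(0, 3, 0), +1 at T2, giving (0, 3, 1)
op4 (invocation 7): componentwise max over VC(op3)=(2, 1, 0), +1 at T0, giving (3, 1, 0)
op5 (invocation 9): componentwise max over VC(op4)=(3, 1, 0), +1 at T0, giving (4, 1, 0)
op6 (invocation 11): componentwise max over VC(op5)=(4, 1, 0), +1 at T0, giving (5, 1, 0)
op7 (invocation 13): componentwise max over VC(op6)=(5, 1, 0), +1 at T0, giving (6, 1, 0)
target: VC(op4) = (3, 1, 0)

(3, 1, 0)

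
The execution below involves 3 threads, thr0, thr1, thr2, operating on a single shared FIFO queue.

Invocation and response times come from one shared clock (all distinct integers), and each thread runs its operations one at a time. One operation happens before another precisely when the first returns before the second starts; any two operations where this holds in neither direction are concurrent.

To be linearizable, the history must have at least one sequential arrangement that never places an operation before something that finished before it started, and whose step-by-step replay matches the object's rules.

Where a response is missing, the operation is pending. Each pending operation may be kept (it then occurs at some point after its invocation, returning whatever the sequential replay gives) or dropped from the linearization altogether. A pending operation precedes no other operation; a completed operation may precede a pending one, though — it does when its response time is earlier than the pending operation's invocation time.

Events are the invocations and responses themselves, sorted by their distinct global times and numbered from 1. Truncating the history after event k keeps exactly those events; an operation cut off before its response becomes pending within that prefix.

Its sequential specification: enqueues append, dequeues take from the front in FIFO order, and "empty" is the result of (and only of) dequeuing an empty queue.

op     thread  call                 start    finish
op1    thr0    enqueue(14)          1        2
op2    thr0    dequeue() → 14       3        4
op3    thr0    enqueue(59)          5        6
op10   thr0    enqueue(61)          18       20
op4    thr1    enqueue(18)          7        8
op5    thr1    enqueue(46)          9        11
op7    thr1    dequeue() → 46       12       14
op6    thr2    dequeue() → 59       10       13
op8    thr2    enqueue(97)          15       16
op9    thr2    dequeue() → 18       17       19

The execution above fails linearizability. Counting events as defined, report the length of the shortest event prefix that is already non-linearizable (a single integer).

14

one valid order for events 1..13 is op1, op2, op3, op4, op5, op6:
1. op1 enqueue(14), leaving queue <14>
2. op2 dequeue() → 14, leaving queue <>
3. op3 enqueue(59), leaving queue <59>
4. op4 enqueue(18), leaving queue <59,18>
5. op5 enqueue(46), leaving queue <59,18,46>
6. op6 dequeue() → 59, leaving queue <18,46>
include event 14 — op7 responding at 14 — and every candidate order breaks
e.g. op1, op2, op3, op4, op5, op6, op7: illegal at step 7, since op7 dequeue() → 46 cannot apply there
e.g. op1, op2, op3, op4, op5, op7, op6: illegal at step 6, since op7 dequeue() → 46 cannot apply there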